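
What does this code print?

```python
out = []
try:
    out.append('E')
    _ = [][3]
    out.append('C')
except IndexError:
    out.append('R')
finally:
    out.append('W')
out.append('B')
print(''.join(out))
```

Execution trace: 'E' (try body) → 'R' (except IndexError) → 'W' (finally) → 'B' (after the try/except). Output: ERWB

Answer: ERWB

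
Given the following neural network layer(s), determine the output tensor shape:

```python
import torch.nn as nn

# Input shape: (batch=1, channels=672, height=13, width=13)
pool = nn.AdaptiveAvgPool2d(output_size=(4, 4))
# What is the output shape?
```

Input: (1, 672, 13, 13) -> Output: (1, 672, 4, 4)

Answer: (1, 672, 4, 4)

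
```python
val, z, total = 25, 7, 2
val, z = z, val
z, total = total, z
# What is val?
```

Trace:
`val, z, total = 25, 7, 2` → val = 25; z = 7; total = 2
`val, z = z, val` → val = 7; z = 25
`z, total = total, z` → z = 2; total = 25
So val = 7

Answer: 7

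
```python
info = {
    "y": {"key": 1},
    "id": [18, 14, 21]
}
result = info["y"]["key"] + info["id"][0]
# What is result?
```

Trace:
`info = { ...` → info = {'y': {'key': 1}, 'id': [18, 14, 21]}
`result = info["y"]["key"] + info["id"][0]` → result = 19
So result = 19

Answer: 19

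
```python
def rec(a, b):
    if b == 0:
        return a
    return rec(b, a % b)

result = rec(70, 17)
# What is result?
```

rec(70, 17) -> rec(17, 2) -> rec(2, 1) -> rec(1, 0) -> 1

Answer: 1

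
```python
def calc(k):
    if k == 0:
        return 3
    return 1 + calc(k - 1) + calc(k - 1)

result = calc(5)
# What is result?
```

calc(k) = 1 + 2·calc(k-1), calc(0)=3. Closed form: (3+1)·2^5 - 1 = 127.

Answer: 127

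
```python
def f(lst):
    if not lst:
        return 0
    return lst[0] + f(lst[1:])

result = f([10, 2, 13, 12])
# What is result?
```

10 + 2 + 13 + 12 + 0 = 37

Answer: 37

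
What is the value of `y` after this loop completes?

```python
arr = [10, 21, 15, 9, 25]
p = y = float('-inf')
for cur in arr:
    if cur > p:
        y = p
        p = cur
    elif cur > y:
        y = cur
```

Second largest (with repeats) in [10, 21, 15, 9, 25]
`y` takes the values: -inf → 10 → 15 → 21

Answer: 21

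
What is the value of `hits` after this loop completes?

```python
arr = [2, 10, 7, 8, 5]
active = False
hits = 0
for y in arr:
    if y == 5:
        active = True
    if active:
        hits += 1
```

Count elements after first 5 in [2, 10, 7, 8, 5]
`hits` takes the values: 0 → 1

Answer: 1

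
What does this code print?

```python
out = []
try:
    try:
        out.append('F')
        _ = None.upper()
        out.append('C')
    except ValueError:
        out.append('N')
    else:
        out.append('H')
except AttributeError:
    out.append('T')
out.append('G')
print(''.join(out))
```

Execution trace: 'F' (try body) → 'T' (outer except AttributeError) → 'G' (after the try/except). Output: FTG

Answer: FTG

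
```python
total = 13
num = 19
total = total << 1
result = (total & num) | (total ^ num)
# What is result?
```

Trace:
`total = 13` → total = 13
`num = 19` → num = 19
`total = total << 1` → total = 26
`result = (total & num) | (total ^ num)` → result = 27
So result = 27

Answer: 27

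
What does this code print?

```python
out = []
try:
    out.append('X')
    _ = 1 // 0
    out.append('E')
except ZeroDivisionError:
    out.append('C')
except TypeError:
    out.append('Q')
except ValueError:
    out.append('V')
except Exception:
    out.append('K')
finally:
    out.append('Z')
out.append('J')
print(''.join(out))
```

Execution trace: 'X' (try body) → 'C' (except ZeroDivisionError) → 'Z' (finally) → 'J' (after the try/except). Output: XCZJ

Answer: XCZJ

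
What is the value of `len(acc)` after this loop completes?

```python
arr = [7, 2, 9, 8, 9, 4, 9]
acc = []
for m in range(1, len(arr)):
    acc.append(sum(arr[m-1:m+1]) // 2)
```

Number of 2-element averages
`acc` takes the values: [] → [4] → [4, 5] → [4, 5, 8] → [4, 5, 8, 8] → [4, 5, 8, 8, 6] → [4, 5, 8, 8, 6, 6]
So `len(acc)` = 6

Answer: 6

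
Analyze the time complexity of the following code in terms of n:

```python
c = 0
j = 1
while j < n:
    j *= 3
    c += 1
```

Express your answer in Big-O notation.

Each loop level contributes: log n. Multiplying the contributions gives O(log n).

Answer: O(log n)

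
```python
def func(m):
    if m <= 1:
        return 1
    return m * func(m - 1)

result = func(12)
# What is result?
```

func(12) = 12 * 11 * 10 * 9 * 8 * 7 * 6 * 5 * 4 * 3 * 2 * 1 = 479001600

Answer: 479001600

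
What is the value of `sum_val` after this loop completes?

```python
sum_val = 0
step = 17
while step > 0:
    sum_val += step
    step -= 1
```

Sum 17 down to 1
`sum_val` takes the values: 0 → 17 → 33 → 48 → 62 → 75 → 87 → 98 → 108 → 117 → 125 → 132 → 138 → 143 → 147 → 150 → 152 → 153

Answer: 153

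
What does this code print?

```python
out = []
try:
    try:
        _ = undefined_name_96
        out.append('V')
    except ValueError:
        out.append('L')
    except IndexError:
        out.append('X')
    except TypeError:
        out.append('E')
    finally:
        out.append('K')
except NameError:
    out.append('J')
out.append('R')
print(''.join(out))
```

Execution trace: 'K' (finally) → 'J' (outer except NameError) → 'R' (after the try/except). Output: KJR

Answer: KJR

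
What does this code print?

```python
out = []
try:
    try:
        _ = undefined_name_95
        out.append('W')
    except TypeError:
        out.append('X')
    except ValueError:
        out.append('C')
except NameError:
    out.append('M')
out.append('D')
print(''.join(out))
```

Execution trace: 'M' (outer except NameError) → 'D' (after the try/except). Output: MD

Answer: MD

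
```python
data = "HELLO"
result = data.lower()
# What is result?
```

Trace:
`data = "HELLO"` → data = 'HELLO'
`result = data.lower()` → result = 'hello'
So result = 'hello'

Answer: 'hello'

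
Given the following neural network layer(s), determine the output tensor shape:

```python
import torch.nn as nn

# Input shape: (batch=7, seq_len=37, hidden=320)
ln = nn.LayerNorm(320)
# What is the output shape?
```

Input: (7, 37, 320) -> Output: (7, 37, 320)

Answer: (7, 37, 320)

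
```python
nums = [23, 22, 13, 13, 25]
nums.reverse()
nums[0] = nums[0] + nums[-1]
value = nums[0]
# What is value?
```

Trace:
`nums = [23, 22, 13, 13, 25]` → nums = [23, 22, 13, 13, 25]
`nums.reverse()` → nums = [25, 13, 13, 22, 23]
`nums[0] = nums[0] + nums[-1]` → nums = [48, 13, 13, 22, 23]
`value = nums[0]` → value = 48
So value = 48

Answer: 48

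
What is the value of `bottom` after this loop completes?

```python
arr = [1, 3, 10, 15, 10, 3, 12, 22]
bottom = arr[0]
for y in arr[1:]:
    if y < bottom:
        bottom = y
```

Minimum of [1, 3, 10, 15, 10, 3, 12, 22]
`bottom` takes the values: 1

Answer: 1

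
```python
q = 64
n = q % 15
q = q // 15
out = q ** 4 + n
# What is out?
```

Trace:
`q = 64` → q = 64
`n = q % 15` → n = 4
`q = q // 15` → q = 4
`out = q ** 4 + n` → out = 260
So out = 260

Answer: 260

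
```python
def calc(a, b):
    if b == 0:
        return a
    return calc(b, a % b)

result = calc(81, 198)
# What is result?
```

calc(81, 198) -> calc(198, 81) -> calc(81, 36) -> calc(36, 9) -> calc(9, 0) -> 9

Answer: 9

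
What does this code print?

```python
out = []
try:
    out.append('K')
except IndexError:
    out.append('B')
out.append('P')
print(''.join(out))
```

Execution trace: 'K' (try body, no exception) → 'P' (after the try/except). Output: KP

Answer: KP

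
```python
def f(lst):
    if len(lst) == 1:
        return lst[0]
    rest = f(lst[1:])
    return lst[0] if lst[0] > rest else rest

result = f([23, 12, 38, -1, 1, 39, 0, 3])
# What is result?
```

Recursive max over [23, 12, 38, -1, 1, 39, 0, 3] = 39

Answer: 39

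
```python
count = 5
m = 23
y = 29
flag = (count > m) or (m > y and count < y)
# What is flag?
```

Trace:
`count = 5` → count = 5
`m = 23` → m = 23
`y = 29` → y = 29
`flag = (count > m) or (m > y and count < y)` → flag = False
So flag = False

Answer: False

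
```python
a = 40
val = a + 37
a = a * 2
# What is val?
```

Trace:
`a = 40` → a = 40
`val = a + 37` → val = 77
`a = a * 2` → a = 80
So val = 77

Answer: 77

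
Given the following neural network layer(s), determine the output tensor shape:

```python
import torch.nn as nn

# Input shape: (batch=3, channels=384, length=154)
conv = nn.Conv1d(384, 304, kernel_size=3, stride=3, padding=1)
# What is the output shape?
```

Input: (3, 384, 154) -> Output: (3, 304, 52)

Answer: (3, 304, 52)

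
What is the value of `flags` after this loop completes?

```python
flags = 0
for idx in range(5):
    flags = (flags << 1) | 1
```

Build 5 consecutive 1-bits: 0b11111
`flags` takes the values: 0 → 1 → 3 → 7 → 15 → 31

Answer: 31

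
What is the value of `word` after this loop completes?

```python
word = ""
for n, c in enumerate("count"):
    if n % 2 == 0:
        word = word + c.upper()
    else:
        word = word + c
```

Uppercase even positions in 'count'
`word` takes the values: "" → "C" → "Co" → "CoU" → "CoUn" → "CoUnT"

Answer: "CoUnT"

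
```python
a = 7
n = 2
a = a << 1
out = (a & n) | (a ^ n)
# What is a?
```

Trace:
`a = 7` → a = 7
`n = 2` → n = 2
`a = a << 1` → a = 14
`out = (a & n) | (a ^ n)` → out = 14
So a = 14

Answer: 14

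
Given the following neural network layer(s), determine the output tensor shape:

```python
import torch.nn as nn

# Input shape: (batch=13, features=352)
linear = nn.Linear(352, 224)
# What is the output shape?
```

Input: (13, 352) -> Output: (13, 224)

Answer: (13, 224)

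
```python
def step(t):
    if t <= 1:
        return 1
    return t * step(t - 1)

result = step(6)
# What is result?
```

step(6) = 6 * 5 * 4 * 3 * 2 * 1 = 720

Answer: 720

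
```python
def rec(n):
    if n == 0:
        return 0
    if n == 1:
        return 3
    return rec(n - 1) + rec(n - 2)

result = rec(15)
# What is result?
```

Build up from base cases: rec(0)=0, rec(1)=3, rec(2)=3, rec(3)=6, rec(4)=9, rec(5)=15, rec(6)=24, ..., rec(15)=1830

Answer: 1830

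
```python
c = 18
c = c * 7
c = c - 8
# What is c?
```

Trace:
`c = 18` → c = 18
`c = c * 7` → c = 126
`c = c - 8` → c = 118
So c = 118

Answer: 118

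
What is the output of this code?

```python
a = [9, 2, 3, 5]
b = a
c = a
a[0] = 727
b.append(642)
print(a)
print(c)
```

Key concept: multiple aliases.
Step by step:
`a = [9, 2, 3, 5]` → a = [9, 2, 3, 5]
`b = a` → b = [9, 2, 3, 5] (same object as a)
`c = a` → c = [9, 2, 3, 5] (same object as a, b)
`a[0] = 727` → a = [727, 2, 3, 5] (same object as b, c); b = [727, 2, 3, 5] (same object as a, c); c = [727, 2, 3, 5] (same object as a, b)
`b.append(642)` → a = [727, 2, 3, 5, 642] (same object as b, c); b = [727, 2, 3, 5, 642] (same object as a, c); c = [727, 2, 3, 5, 642] (same object as a, b)
`print(a)` → prints [727, 2, 3, 5, 642]
`print(c)` → prints [727, 2, 3, 5, 642]

Answer:
[727, 2, 3, 5, 642]
[727, 2, 3, 5, 642]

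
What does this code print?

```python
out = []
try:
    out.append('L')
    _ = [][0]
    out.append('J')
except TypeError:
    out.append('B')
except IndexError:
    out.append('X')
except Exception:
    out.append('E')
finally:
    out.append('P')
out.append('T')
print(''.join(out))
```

Execution trace: 'L' (try body) → 'X' (except IndexError) → 'P' (finally) → 'T' (after the try/except). Output: LXPT

Answer: LXPT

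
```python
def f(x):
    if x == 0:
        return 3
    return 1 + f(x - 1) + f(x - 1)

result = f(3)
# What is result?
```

f(x) = 1 + 2·f(x-1), f(0)=3. Closed form: (3+1)·2^3 - 1 = 31.

Answer: 31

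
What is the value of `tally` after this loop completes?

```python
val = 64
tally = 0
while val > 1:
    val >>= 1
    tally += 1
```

Count right shifts until 1
`tally` takes the values: 0 → 1 → 2 → 3 → 4 → 5 → 6

Answer: 6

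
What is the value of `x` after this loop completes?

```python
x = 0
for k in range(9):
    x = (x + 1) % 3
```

Increment mod 3, 9 times = 0
`x` takes the values: 0 → 1 → 2 → 0 → 1 → 2 → 0 → 1 → 2 → 0

Answer: 0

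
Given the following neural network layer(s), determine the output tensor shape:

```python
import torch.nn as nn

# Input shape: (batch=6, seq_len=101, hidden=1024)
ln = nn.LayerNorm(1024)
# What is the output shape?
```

Input: (6, 101, 1024) -> Output: (6, 101, 1024)

Answer: (6, 101, 1024)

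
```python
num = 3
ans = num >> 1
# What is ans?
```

Trace:
`num = 3` → num = 3
`ans = num >> 1` → ans = 1
So ans = 1

Answer: 1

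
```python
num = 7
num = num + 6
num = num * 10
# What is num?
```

Trace:
`num = 7` → num = 7
`num = num + 6` → num = 13
`num = num * 10` → num = 130
So num = 130

Answer: 130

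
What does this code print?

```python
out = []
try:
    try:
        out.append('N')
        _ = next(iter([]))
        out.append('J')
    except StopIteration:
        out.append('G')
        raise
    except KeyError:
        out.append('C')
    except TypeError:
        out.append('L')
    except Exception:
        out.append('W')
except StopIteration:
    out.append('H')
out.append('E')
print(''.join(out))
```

Execution trace: 'N' (inner try body) → 'G' (inner except StopIteration) → 'H' (outer except StopIteration) → 'E' (after the try/except). Output: NGHE

Answer: NGHE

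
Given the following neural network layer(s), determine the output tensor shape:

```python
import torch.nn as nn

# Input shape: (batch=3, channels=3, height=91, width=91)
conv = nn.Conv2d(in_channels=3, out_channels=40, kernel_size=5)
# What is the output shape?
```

Input: (3, 3, 91, 91) -> Output: (3, 40, 87, 87)

Answer: (3, 40, 87, 87)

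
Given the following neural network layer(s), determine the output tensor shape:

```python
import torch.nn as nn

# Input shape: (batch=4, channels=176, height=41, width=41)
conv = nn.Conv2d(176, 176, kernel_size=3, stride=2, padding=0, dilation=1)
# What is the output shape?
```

Input: (4, 176, 41, 41) -> Output: (4, 176, 20, 20)

Answer: (4, 176, 20, 20)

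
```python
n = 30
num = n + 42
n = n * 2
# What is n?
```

Trace:
`n = 30` → n = 30
`num = n + 42` → num = 72
`n = n * 2` → n = 60
So n = 60

Answer: 60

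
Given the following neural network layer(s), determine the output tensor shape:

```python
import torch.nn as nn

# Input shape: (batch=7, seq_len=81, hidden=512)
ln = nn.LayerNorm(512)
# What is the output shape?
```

Input: (7, 81, 512) -> Output: (7, 81, 512)

Answer: (7, 81, 512)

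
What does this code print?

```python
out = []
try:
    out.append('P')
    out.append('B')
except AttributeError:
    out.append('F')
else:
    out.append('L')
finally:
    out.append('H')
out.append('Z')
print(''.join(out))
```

Execution trace: 'P' (try body) → 'B' (try body, no exception) → 'L' (else) → 'H' (finally) → 'Z' (after the try/except). Output: PBLHZ

Answer: PBLHZ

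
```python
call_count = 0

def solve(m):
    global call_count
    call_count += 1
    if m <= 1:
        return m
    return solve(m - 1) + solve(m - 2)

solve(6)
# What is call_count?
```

Calls(m) = 1 + Calls(m-1) + Calls(m-2); Calls(0)=Calls(1)=1. For m=6 this gives 25.

Answer: 25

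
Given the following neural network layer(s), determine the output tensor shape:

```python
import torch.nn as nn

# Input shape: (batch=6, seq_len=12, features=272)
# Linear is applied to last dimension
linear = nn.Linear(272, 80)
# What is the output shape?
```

Input: (6, 12, 272) -> Output: (6, 12, 80)

Answer: (6, 12, 80)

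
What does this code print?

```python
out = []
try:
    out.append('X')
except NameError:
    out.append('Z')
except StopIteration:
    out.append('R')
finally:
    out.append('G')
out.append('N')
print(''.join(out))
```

Execution trace: 'X' (try body, no exception) → 'G' (finally) → 'N' (after the try/except). Output: XGN

Answer: XGN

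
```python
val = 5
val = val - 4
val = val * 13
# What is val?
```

Trace:
`val = 5` → val = 5
`val = val - 4` → val = 1
`val = val * 13` → val = 13
So val = 13

Answer: 13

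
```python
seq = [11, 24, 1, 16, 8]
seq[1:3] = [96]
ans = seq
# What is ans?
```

Trace:
`seq = [11, 24, 1, 16, 8]` → seq = [11, 24, 1, 16, 8]
`seq[1:3] = [96]` → seq = [11, 96, 16, 8]
`ans = seq` → ans = [11, 96, 16, 8]
So ans = [11, 96, 16, 8]

Answer: [11, 96, 16, 8]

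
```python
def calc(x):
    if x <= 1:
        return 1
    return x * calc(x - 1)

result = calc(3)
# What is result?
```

calc(3) = 3 * 2 * 1 = 6

Answer: 6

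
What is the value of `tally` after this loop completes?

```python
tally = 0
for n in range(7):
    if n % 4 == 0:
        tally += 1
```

Count numbers divisible by 4 in range(7)
`tally` takes the values: 0 → 1 → 2

Answer: 2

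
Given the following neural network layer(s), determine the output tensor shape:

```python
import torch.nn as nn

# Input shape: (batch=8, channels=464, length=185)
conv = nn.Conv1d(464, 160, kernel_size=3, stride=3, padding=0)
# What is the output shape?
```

Input: (8, 464, 185) -> Output: (8, 160, 61)

Answer: (8, 160, 61)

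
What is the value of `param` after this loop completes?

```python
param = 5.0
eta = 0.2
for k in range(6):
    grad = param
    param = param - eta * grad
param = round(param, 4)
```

Gradient descent: w = 5.0 * (1 - 0.2)^6
`param` takes the values: 5.0 → 4.0 → 3.2 → 2.56 → 2.048 → 1.6384 → 1.31072 → 1.3107

Answer: 1.3107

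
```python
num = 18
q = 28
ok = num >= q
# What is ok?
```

Trace:
`num = 18` → num = 18
`q = 28` → q = 28
`ok = num >= q` → ok = False
So ok = False

Answer: False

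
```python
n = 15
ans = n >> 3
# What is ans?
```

Trace:
`n = 15` → n = 15
`ans = n >> 3` → ans = 1
So ans = 1

Answer: 1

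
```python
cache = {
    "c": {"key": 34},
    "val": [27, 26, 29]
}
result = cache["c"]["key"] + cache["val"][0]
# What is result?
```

Trace:
`cache = { ...` → cache = {'c': {'key': 34}, 'val': [27, 26, 29]}
`result = cache["c"]["key"] + cache["val"][0]` → result = 61
So result = 61

Answer: 61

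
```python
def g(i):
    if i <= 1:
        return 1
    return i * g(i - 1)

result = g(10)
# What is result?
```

g(10) = 10 * 9 * 8 * 7 * 6 * 5 * 4 * 3 * 2 * 1 = 3628800

Answer: 3628800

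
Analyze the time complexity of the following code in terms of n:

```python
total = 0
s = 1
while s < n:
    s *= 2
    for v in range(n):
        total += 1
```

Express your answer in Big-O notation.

Each loop level contributes: log n × n. Multiplying the contributions gives O(n log n).

Answer: O(n log n)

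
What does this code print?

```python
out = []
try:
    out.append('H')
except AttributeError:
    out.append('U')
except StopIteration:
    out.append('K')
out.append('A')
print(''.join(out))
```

Execution trace: 'H' (try body, no exception) → 'A' (after the try/except). Output: HA

Answer: HA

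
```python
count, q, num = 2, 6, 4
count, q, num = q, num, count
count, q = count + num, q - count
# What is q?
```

Trace:
`count, q, num = 2, 6, 4` → count = 2; q = 6; num = 4
`count, q, num = q, num, count` → count = 6; q = 4; num = 2
`count, q = count + num, q - count` → count = 8; q = -2
So q = -2

Answer: -2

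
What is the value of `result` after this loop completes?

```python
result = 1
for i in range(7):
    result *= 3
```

3^7 = 2187
`result` takes the values: 1 → 3 → 9 → 27 → 81 → 243 → 729 → 2187

Answer: 2187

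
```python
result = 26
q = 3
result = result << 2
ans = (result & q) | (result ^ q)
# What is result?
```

Trace:
`result = 26` → result = 26
`q = 3` → q = 3
`result = result << 2` → result = 104
`ans = (result & q) | (result ^ q)` → ans = 107
So result = 104

Answer: 104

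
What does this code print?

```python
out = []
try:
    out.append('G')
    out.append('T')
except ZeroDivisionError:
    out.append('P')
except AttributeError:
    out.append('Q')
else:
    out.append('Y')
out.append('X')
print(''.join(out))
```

Execution trace: 'G' (try body) → 'T' (try body, no exception) → 'Y' (else) → 'X' (after the try/except). Output: GTYX

Answer: GTYX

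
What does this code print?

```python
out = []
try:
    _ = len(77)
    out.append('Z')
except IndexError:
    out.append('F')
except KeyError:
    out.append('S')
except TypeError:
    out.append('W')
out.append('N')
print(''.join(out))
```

Execution trace: 'W' (except TypeError) → 'N' (after the try/except). Output: WN

Answer: WN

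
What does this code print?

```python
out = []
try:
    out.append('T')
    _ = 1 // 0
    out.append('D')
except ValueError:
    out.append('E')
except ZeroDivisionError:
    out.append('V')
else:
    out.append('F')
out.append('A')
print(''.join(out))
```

Execution trace: 'T' (try body) → 'V' (except ZeroDivisionError) → 'A' (after the try/except). Output: TVA

Answer: TVA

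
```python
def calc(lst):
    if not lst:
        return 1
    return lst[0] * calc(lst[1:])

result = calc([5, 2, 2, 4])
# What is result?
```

Product over [5, 2, 2, 4] = 5 * 2 * 2 * 4 = 80

Answer: 80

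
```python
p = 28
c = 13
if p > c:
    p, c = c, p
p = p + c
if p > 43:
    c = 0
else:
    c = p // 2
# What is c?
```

Trace:
`p = 28` → p = 28
`c = 13` → c = 13
`if p > c: ...` → p > c is True → p = 13; c = 28
`p = p + c` → p = 41
`if p > 43: ...` → p > 43 is False, take else branch → c = 20
So c = 20

Answer: 20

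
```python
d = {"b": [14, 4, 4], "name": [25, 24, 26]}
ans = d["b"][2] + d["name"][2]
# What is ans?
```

Trace:
`d = {"b": [14, 4, 4], "name": [25, 24, 26]}` → d = {'b': [14, 4, 4], 'name': [25, 24, 26]}
`ans = d["b"][2] + d["name"][2]` → ans = 30
So ans = 30

Answer: 30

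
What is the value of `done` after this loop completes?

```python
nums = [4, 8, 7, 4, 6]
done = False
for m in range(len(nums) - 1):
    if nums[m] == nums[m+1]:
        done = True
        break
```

Check consecutive duplicates in [4, 8, 7, 4, 6]
`done` takes the values: False

Answer: False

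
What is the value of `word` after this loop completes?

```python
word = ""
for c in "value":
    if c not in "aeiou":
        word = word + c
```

Remove vowels from 'value'
`word` takes the values: "" → "v" → "vl"

Answer: "vl"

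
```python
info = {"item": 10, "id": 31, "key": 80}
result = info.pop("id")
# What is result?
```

Trace:
`info = {"item": 10, "id": 31, "key": 80}` → info = {'item': 10, 'id': 31, 'key': 80}
`result = info.pop("id")` → info = {'item': 10, 'key': 80}; result = 31
So result = 31

Answer: 31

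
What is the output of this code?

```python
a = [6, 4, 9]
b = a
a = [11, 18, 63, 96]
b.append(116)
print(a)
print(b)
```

Key concept: rebinding vs mutation: a is rebound to a new list, b still points at the original.
Step by step:
`a = [6, 4, 9]` → a = [6, 4, 9]
`b = a` → b = [6, 4, 9] (same object as a)
`a = [11, 18, 63, 96]` → a = [11, 18, 63, 96]
`b.append(116)` → b = [6, 4, 9, 116]
`print(a)` → prints [11, 18, 63, 96]
`print(b)` → prints [6, 4, 9, 116]

Answer:
[11, 18, 63, 96]
[6, 4, 9, 116]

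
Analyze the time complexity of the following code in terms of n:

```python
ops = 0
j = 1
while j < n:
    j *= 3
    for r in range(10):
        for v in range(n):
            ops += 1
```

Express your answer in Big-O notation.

Each loop level contributes: log n × 1 × n. Multiplying the contributions gives O(n log n).

Answer: O(n log n)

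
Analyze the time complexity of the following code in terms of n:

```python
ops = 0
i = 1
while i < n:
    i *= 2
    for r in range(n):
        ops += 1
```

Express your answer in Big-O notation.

Each loop level contributes: log n × n. Multiplying the contributions gives O(n log n).

Answer: O(n log n)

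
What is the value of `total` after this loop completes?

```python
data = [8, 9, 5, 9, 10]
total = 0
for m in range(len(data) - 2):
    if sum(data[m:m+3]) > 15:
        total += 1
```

Count windows with sum > 15
`total` takes the values: 0 → 1 → 2 → 3

Answer: 3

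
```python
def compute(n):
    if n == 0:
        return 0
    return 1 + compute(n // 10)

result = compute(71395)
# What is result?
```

Count of digits of 71395: 5

Answer: 5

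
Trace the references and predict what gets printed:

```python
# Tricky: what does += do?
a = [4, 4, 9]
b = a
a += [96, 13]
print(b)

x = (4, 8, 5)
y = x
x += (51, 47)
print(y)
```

Key concept: += behavior differs for mutable vs immutable.
Step by step:
`a = [4, 4, 9]` → a = [4, 4, 9]
`b = a` → b = [4, 4, 9] (same object as a)
`a += [96, 13]` → a = [4, 4, 9, 96, 13] (same object as b); b = [4, 4, 9, 96, 13] (same object as a)
`print(b)` → prints [4, 4, 9, 96, 13]
`x = (4, 8, 5)` → x = (4, 8, 5)
`y = x` → y = (4, 8, 5)
`x += (51, 47)` → x = (4, 8, 5, 51, 47)
`print(y)` → prints (4, 8, 5)

Answer:
[4, 4, 9, 96, 13]
(4, 8, 5)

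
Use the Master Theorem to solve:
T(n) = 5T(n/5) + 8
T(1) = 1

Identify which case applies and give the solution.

a=5, b=5, f(n)=8. log_5(5) = 1. Since c=0 < 1, Case 1 applies: T(n) = Θ(n^log_b(a)) = O(n).

Answer: O(n) - Case 1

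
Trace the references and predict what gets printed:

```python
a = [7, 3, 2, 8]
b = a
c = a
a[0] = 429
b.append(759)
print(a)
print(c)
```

Key concept: multiple aliases.
Step by step:
`a = [7, 3, 2, 8]` → a = [7, 3, 2, 8]
`b = a` → b = [7, 3, 2, 8] (same object as a)
`c = a` → c = [7, 3, 2, 8] (same object as a, b)
`a[0] = 429` → a = [429, 3, 2, 8] (same object as b, c); b = [429, 3, 2, 8] (same object as a, c); c = [429, 3, 2, 8] (same object as a, b)
`b.append(759)` → a = [429, 3, 2, 8, 759] (same object as b, c); b = [429, 3, 2, 8, 759] (same object as a, c); c = [429, 3, 2, 8, 759] (same object as a, b)
`print(a)` → prints [429, 3, 2, 8, 759]
`print(c)` → prints [429, 3, 2, 8, 759]

Answer:
[429, 3, 2, 8, 759]
[429, 3, 2, 8, 759]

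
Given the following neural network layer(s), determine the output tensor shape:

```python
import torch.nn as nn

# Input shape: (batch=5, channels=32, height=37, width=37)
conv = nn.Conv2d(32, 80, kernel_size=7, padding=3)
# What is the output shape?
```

Input: (5, 32, 37, 37) -> Output: (5, 80, 37, 37)

Answer: (5, 80, 37, 37)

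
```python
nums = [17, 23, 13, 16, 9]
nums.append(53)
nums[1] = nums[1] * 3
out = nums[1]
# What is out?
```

Trace:
`nums = [17, 23, 13, 16, 9]` → nums = [17, 23, 13, 16, 9]
`nums.append(53)` → nums = [17, 23, 13, 16, 9, 53]
`nums[1] = nums[1] * 3` → nums = [17, 69, 13, 16, 9, 53]
`out = nums[1]` → out = 69
So out = 69

Answer: 69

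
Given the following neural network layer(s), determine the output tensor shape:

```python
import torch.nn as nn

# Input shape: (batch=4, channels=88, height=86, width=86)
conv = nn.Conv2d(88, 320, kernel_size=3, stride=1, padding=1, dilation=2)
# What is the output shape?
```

Input: (4, 88, 86, 86) -> Output: (4, 320, 84, 84)

Answer: (4, 320, 84, 84)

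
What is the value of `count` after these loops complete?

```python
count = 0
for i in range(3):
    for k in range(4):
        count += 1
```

3 * 4 = 12
`count` takes the values: 0 → 1 → 2 → 3 → 4 → 5 → 6 → 7 → 8 → 9 → 10 → 11 → 12

Answer: 12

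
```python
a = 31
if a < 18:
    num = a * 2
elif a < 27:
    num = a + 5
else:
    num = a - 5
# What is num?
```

Trace:
`a = 31` → a = 31
`if a < 18: ...` → a < 18 is False, a < 27 is False, take else branch → num = 26
So num = 26

Answer: 26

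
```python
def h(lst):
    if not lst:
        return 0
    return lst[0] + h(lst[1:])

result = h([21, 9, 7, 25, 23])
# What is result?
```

21 + 9 + 7 + 25 + 23 + 0 = 85

Answer: 85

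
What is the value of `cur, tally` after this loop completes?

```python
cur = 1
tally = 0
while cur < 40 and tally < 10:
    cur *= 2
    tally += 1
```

Double until >= 40 or 10 iterations
`cur, tally` takes the values: (1, 0) → (2, 0) → (2, 1) → (4, 1) → (4, 2) → (8, 2) → (8, 3) → (16, 3) → (16, 4) → (32, 4) → (32, 5) → (64, 5) → (64, 6)

Answer: 64, 6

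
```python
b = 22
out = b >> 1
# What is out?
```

Trace:
`b = 22` → b = 22
`out = b >> 1` → out = 11
So out = 11

Answer: 11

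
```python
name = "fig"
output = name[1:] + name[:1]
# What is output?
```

Trace:
`name = "fig"` → name = 'fig'
`output = name[1:] + name[:1]` → output = 'igf'
So output = 'igf'

Answer: 'igf'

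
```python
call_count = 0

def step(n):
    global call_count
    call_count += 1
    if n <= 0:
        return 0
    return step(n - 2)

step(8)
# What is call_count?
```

Linear recursion stepping by 2: 5 calls from n=8 down to ≤0.

Answer: 5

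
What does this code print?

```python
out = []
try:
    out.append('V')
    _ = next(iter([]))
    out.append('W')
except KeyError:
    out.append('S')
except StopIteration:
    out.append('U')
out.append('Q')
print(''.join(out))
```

Execution trace: 'V' (try body) → 'U' (except StopIteration) → 'Q' (after the try/except). Output: VUQ

Answer: VUQ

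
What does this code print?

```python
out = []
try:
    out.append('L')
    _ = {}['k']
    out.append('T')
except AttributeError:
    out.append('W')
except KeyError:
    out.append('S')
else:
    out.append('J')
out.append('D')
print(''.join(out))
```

Execution trace: 'L' (try body) → 'S' (except KeyError) → 'D' (after the try/except). Output: LSD

Answer: LSD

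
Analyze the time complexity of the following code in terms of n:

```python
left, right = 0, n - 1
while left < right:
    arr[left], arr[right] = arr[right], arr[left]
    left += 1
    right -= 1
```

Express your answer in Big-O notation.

This is In-place array reversal. Time complexity: O(n).

Answer: O(n)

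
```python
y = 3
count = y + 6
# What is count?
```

Trace:
`y = 3` → y = 3
`count = y + 6` → count = 9
So count = 9

Answer: 9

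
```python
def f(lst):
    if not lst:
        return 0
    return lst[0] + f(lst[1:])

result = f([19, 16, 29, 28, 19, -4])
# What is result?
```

19 + 16 + 29 + 28 + 19 + (-4) + 0 = 107

Answer: 107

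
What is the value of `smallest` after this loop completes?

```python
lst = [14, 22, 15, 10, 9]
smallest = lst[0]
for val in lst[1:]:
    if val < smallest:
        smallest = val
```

Minimum of [14, 22, 15, 10, 9]
`smallest` takes the values: 14 → 10 → 9

Answer: 9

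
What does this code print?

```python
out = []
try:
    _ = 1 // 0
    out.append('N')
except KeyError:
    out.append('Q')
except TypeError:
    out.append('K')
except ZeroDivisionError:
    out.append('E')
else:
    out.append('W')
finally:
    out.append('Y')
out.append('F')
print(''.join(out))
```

Execution trace: 'E' (except ZeroDivisionError) → 'Y' (finally) → 'F' (after the try/except). Output: EYF

Answer: EYF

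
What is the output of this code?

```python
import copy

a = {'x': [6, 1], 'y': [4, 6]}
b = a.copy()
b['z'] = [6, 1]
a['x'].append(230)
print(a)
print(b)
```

Key concept: shallow copy of dict with mutable values.
Step by step:
`a = {'x': [6, 1], 'y': [4, 6]}` → a = {'x': [6, 1], 'y': [4, 6]}
`b = a.copy()` → b = {'x': [6, 1], 'y': [4, 6]}
`b['z'] = [6, 1]` → b = {'x': [6, 1], 'y': [4, 6], 'z': [6, 1]}
`a['x'].append(230)` → a = {'x': [6, 1, 230], 'y': [4, 6]}; b = {'x': [6, 1, 230], 'y': [4, 6], 'z': [6, 1]}
`print(a)` → prints {'x': [6, 1, 230], 'y': [4, 6]}
`print(b)` → prints {'x': [6, 1, 230], 'y': [4, 6], 'z': [6, 1]}

Answer:
{'x': [6, 1, 230], 'y': [4, 6]}
{'x': [6, 1, 230], 'y': [4, 6], 'z': [6, 1]}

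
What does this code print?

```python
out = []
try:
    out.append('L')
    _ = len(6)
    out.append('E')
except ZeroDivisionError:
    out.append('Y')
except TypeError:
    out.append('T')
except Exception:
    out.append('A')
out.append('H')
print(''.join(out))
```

Execution trace: 'L' (try body) → 'T' (except TypeError) → 'H' (after the try/except). Output: LTH

Answer: LTH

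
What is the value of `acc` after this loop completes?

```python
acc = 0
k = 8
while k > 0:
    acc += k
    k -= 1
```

Sum 8 down to 1
`acc` takes the values: 0 → 8 → 15 → 21 → 26 → 30 → 33 → 35 → 36

Answer: 36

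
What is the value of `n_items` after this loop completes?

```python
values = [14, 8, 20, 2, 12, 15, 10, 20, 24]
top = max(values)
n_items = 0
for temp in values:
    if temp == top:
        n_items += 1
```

Count of max value 24 in [14, 8, 20, 2, 12, 15, 10, 20, 24]
`n_items` takes the values: 0 → 1

Answer: 1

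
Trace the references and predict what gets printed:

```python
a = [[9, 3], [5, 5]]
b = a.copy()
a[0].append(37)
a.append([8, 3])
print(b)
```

Key concept: shallow copy with nested lists.
Step by step:
`a = [[9, 3], [5, 5]]` → a = [[9, 3], [5, 5]]
`b = a.copy()` → b = [[9, 3], [5, 5]]
`a[0].append(37)` → a = [[9, 3, 37], [5, 5]]; b = [[9, 3, 37], [5, 5]]
`a.append([8, 3])` → a = [[9, 3, 37], [5, 5], [8, 3]]
`print(b)` → prints [[9, 3, 37], [5, 5]]

Answer: [[9, 3, 37], [5, 5]]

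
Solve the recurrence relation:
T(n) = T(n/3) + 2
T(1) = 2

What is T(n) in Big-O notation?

Each step divides n by 3 and adds 2. After log_3(n) steps we reach T(1)=2. So T(n) = 2·log_3(n) + 2 = O(log n).

Answer: O(log n)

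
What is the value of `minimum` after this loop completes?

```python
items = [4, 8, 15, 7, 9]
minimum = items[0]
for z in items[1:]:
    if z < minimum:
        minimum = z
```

Minimum of [4, 8, 15, 7, 9]
`minimum` takes the values: 4

Answer: 4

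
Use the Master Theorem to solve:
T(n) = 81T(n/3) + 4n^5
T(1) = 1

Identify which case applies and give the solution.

a=81, b=3, f(n)=4n^5. log_3(81) = 4. Since c=5 > 4 and the regularity condition holds (81(n/3)^5 = (81/3^5)n^5 with 81/3^5 < 1), Case 3 applies: T(n) = Θ(f(n)) = O(n^5).

Answer: O(n^5) - Case 3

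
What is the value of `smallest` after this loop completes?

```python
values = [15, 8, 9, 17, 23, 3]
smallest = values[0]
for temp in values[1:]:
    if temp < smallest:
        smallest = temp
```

Minimum of [15, 8, 9, 17, 23, 3]
`smallest` takes the values: 15 → 8 → 3

Answer: 3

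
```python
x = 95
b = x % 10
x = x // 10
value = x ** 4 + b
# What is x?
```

Trace:
`x = 95` → x = 95
`b = x % 10` → b = 5
`x = x // 10` → x = 9
`value = x ** 4 + b` → value = 6566
So x = 9

Answer: 9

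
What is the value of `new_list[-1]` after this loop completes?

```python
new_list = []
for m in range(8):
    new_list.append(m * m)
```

Last element of squares 0 to 7
`new_list` takes the values: [] → [0] → [0, 1] → [0, 1, 4] → [0, 1, 4, 9] → [0, 1, 4, 9, 16] → [0, 1, 4, 9, 16, 25] → [0, 1, 4, 9, 16, 25, 36] → [0, 1, 4, 9, 16, 25, 36, 49]
So `new_list[-1]` = 49

Answer: 49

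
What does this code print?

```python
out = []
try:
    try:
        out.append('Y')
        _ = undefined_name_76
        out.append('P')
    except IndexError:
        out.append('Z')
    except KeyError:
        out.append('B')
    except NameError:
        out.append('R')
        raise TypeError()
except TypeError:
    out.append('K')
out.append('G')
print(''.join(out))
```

Execution trace: 'Y' (inner try body) → 'R' (inner except NameError) → 'K' (outer except TypeError) → 'G' (after the try/except). Output: YRKG

Answer: YRKG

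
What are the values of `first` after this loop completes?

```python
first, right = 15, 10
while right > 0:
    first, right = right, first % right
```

GCD of 15 and 10
`first` takes the values: 15 → 10 → 5

Answer: 5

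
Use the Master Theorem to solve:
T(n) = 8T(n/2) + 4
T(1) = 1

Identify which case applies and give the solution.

a=8, b=2, f(n)=4. log_2(8) = 3. Since c=0 < 3, Case 1 applies: T(n) = Θ(n^log_b(a)) = O(n^3).

Answer: O(n^3) - Case 1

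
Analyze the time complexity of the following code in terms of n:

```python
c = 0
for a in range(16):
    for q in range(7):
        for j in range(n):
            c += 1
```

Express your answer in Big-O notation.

Each loop level contributes: 1 × 1 × n. Multiplying the contributions gives O(n).

Answer: O(n)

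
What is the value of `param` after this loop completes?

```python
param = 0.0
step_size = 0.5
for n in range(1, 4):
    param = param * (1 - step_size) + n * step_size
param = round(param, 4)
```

Moving average with lr=0.5
`param` takes the values: 0.0 → 0.5 → 1.25 → 2.125

Answer: 2.125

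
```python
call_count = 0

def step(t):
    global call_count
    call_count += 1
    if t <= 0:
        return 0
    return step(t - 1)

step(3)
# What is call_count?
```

Linear recursion stepping by 1: 4 calls from t=3 down to ≤0.

Answer: 4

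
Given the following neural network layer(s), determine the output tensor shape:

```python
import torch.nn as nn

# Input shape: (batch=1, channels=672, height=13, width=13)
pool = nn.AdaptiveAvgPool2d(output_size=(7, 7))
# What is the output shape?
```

Input: (1, 672, 13, 13) -> Output: (1, 672, 7, 7)

Answer: (1, 672, 7, 7)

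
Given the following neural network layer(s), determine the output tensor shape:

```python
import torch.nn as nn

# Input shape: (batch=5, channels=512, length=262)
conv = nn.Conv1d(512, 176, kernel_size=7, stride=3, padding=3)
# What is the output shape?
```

Input: (5, 512, 262) -> Output: (5, 176, 88)

Answer: (5, 176, 88)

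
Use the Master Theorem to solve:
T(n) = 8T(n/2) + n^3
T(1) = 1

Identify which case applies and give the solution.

a=8, b=2, f(n)=n^3. log_2(8) = 3. Since c=3 = 3, Case 2 applies: T(n) = Θ(n^log_b(a) · log n) = O(n^3 log n).

Answer: O(n^3 log n) - Case 2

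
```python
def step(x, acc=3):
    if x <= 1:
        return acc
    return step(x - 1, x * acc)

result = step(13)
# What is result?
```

Accumulator trace (n, acc): (13, 3) -> (12, 39) -> (11, 468) -> (10, 5148) -> (9, 51480) -> (8, 463320) -> (7, 3706560) -> (6, 25945920) -> (5, 155675520) -> (4, 778377600) -> (3, 3113510400) -> (2, 9340531200) -> (1, 18681062400) -> return 18681062400

Answer: 18681062400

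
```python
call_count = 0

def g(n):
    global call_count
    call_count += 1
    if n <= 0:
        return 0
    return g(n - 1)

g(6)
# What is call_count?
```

Linear recursion stepping by 1: 7 calls from n=6 down to ≤0.

Answer: 7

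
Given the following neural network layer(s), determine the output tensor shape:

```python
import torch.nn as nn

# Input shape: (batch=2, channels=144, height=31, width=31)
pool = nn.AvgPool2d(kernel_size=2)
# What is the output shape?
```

Input: (2, 144, 31, 31) -> Output: (2, 144, 15, 15)

Answer: (2, 144, 15, 15)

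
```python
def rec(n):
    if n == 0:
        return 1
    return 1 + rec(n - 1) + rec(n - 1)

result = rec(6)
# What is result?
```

rec(n) = 1 + 2·rec(n-1), rec(0)=1. Closed form: (1+1)·2^6 - 1 = 127.

Answer: 127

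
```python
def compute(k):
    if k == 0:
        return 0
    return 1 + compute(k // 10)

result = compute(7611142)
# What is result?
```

Count of digits of 7611142: 7

Answer: 7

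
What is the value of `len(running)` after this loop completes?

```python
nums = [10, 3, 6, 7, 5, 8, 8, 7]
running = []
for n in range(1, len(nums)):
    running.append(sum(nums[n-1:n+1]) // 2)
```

Number of 2-element averages
`running` takes the values: [] → [6] → [6, 4] → [6, 4, 6] → [6, 4, 6, 6] → [6, 4, 6, 6, 6] → [6, 4, 6, 6, 6, 8] → [6, 4, 6, 6, 6, 8, 7]
So `len(running)` = 7

Answer: 7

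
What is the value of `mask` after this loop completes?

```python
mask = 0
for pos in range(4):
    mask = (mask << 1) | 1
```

Build 4 consecutive 1-bits: 0b1111
`mask` takes the values: 0 → 1 → 3 → 7 → 15

Answer: 15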